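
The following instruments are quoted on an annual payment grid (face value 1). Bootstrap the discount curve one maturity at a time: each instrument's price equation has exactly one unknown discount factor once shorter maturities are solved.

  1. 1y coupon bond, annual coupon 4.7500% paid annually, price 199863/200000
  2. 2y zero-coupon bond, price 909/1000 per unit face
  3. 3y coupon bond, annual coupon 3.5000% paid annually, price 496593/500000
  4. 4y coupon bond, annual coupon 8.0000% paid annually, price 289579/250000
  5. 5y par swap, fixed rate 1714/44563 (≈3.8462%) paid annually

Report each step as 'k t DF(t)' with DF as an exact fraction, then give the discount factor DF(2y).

1 1 477/500
2 2 909/1000
3 3 4483/5000
4 4 8681/10000
5 5 4143/5000
DF(2y) = 909/1000 ≈ 0.909000

step 1 [1y] bond c/1=19/400: DF=(199863/200000 − 19/400·(0))/(1+19/400) = 477/500 ≈ 0.954000
step 2 [2y] zero: DF = P = 909/1000 ≈ 0.909000
step 3 [3y] bond c/1=7/200: DF=(496593/500000 − 7/200·(0.954000+0.909000))/(1+7/200) = 4483/5000 ≈ 0.896600
step 4 [4y] bond c/1=2/25: DF=(289579/250000 − 2/25·(0.954000+0.909000+0.896600))/(1+2/25) = 8681/10000 ≈ 0.868100
step 5 [5y] swap r/1=1714/44563: DF=(1 − 1714/44563·(0.954000+0.909000+0.896600+0.868100))/(1+1714/44563) = 4143/5000 ≈ 0.828600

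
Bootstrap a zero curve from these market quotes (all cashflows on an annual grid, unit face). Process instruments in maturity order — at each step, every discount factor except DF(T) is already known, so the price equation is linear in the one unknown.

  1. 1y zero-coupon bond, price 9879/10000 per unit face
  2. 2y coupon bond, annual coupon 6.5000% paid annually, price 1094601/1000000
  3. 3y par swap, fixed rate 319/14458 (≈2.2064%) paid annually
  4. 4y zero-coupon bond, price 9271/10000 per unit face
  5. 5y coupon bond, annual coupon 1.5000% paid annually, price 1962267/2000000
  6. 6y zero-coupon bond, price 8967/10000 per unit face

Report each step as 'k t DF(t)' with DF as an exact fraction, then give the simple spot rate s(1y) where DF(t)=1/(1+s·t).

1 1 9879/10000
2 2 387/400
3 3 4681/5000
4 4 9271/10000
5 5 4551/5000
6 6 8967/10000
s(1y) = (1/(9879/10000) − 1)/(1) = 121/9879 ≈ 1.2248%

step 1 [1y] zero: DF = P = 9879/10000 ≈ 0.987900
step 2 [2y] bond c/1=13/200: DF=(1094601/1000000 − 13/200·(0.987900))/(1+13/200) = 387/400 ≈ 0.967500
step 3 [3y] swap r/1=319/14458: DF=(1 − 319/14458·(0.987900+0.967500))/(1+319/14458) = 4681/5000 ≈ 0.936200
step 4 [4y] zero: DF = P = 9271/10000 ≈ 0.927100
step 5 [5y] bond c/1=3/200: DF=(1962267/2000000 − 3/200·(0.987900+0.967500+0.936200+0.927100))/(1+3/200) = 4551/5000 ≈ 0.910200
step 6 [6y] zero: DF = P = 8967/10000 ≈ 0.896700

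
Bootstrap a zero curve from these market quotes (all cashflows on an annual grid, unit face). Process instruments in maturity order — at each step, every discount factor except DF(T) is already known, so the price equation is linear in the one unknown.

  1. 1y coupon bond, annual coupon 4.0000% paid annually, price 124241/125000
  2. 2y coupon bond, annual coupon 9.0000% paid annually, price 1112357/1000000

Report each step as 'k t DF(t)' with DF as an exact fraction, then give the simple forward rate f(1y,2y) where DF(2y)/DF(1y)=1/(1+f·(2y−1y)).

step 1 [1y] bond c/1=1/25: DF=(124241/125000 − 1/25·(0))/(1+1/25) = 9557/10000 ≈ 0.955700
step 2 [2y] bond c/1=9/100: DF=(1112357/1000000 − 9/100·(0.955700))/(1+9/100) = 1177/1250 ≈ 0.941600

1 1 9557/10000
2 2 1177/1250
f(1y,2y) = ((9557/10000)/(1177/1250) − 1)/(1) = 141/9416 ≈ 1.4975%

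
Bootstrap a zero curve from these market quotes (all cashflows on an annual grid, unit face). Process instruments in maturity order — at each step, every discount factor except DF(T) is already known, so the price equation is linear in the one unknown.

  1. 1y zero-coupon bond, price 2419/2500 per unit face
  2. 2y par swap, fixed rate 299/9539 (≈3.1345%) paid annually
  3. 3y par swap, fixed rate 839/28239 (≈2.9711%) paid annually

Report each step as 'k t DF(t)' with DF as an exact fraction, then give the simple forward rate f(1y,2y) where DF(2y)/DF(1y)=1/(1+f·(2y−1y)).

1 1 2419/2500
2 2 4701/5000
3 3 9161/10000
f(1y,2y) = ((2419/2500)/(4701/5000) − 1)/(1) = 137/4701 ≈ 2.9143%

step 1 [1y] zero: DF = P = 2419/2500 ≈ 0.967600
step 2 [2y] swap r/1=299/9539: DF=(1 − 299/9539·(0.967600))/(1+299/9539) = 4701/5000 ≈ 0.940200
step 3 [3y] swap r/1=839/28239: DF=(1 − 839/28239·(0.967600+0.940200))/(1+839/28239) = 9161/10000 ≈ 0.916100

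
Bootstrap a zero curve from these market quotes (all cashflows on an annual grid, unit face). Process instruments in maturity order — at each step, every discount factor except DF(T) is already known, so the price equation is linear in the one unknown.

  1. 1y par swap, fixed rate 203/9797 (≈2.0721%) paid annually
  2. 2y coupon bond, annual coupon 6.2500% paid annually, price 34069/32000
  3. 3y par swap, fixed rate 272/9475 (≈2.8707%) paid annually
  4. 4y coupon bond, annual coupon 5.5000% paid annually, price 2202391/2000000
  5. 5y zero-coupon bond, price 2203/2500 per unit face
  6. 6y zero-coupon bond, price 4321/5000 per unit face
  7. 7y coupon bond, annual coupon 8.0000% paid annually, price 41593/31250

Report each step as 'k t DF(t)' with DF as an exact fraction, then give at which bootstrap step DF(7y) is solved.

step 1 [1y] swap r/1=203/9797: DF=(1 − 203/9797·(0))/(1+203/9797) = 9797/10000 ≈ 0.979700
step 2 [2y] bond c/1=1/16: DF=(34069/32000 − 1/16·(0.979700))/(1+1/16) = 2361/2500 ≈ 0.944400
step 3 [3y] swap r/1=272/9475: DF=(1 − 272/9475·(0.979700+0.944400))/(1+272/9475) = 574/625 ≈ 0.918400
step 4 [4y] bond c/1=11/200: DF=(2202391/2000000 − 11/200·(0.979700+0.944400+0.918400))/(1+11/200) = 2239/2500 ≈ 0.895600
step 5 [5y] zero: DF = P = 2203/2500 ≈ 0.881200
step 6 [6y] zero: DF = P = 4321/5000 ≈ 0.864200
step 7 [7y] bond c/1=2/25: DF=(41593/31250 − 2/25·(0.979700+0.944400+0.918400+0.895600+0.881200+0.864200))/(1+2/25) = 4131/5000 ≈ 0.826200

1 1 9797/10000
2 2 2361/2500
3 3 574/625
4 4 2239/2500
5 5 2203/2500
6 6 4321/5000
7 7 4131/5000
DF(7y) is solved at step 7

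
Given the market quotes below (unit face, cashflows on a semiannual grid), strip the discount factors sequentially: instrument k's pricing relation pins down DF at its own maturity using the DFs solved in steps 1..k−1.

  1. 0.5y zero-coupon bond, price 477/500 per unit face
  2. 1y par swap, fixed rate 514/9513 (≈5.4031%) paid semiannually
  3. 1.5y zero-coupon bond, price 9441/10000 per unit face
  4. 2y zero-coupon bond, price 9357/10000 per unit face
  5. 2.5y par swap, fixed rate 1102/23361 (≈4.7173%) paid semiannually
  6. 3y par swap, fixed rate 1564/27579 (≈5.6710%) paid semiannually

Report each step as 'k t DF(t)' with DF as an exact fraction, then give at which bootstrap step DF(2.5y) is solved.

1 1/2 477/500
2 1 4743/5000
3 3/2 9441/10000
4 2 9357/10000
5 5/2 4449/5000
6 3 2109/2500
DF(2.5y) is solved at step 5

step 1 [0.5y] zero: DF = P = 477/500 ≈ 0.954000
step 2 [1y] swap r/2=257/9513: DF=(1 − 257/9513·(0.954000))/(1+257/9513) = 4743/5000 ≈ 0.948600
step 3 [1.5y] zero: DF = P = 9441/10000 ≈ 0.944100
step 4 [2y] zero: DF = P = 9357/10000 ≈ 0.935700
step 5 [2.5y] swap r/2=551/23361: DF=(1 − 551/23361·(0.954000+0.948600+0.944100+0.935700))/(1+551/23361) = 4449/5000 ≈ 0.889800
step 6 [3y] swap r/2=782/27579: DF=(1 − 782/27579·(0.954000+0.948600+0.944100+0.935700+0.889800))/(1+782/27579) = 2109/2500 ≈ 0.843600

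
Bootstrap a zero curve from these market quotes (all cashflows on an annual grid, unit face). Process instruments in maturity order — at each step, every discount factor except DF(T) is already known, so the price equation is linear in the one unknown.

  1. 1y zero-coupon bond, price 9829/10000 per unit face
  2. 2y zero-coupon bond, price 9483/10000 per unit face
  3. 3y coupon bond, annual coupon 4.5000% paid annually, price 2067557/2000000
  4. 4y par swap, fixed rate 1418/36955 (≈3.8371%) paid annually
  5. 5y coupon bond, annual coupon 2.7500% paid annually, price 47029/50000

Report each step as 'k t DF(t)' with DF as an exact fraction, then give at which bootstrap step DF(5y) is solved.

step 1 [1y] zero: DF = P = 9829/10000 ≈ 0.982900
step 2 [2y] zero: DF = P = 9483/10000 ≈ 0.948300
step 3 [3y] bond c/1=9/200: DF=(2067557/2000000 − 9/200·(0.982900+0.948300))/(1+9/200) = 9061/10000 ≈ 0.906100
step 4 [4y] swap r/1=1418/36955: DF=(1 − 1418/36955·(0.982900+0.948300+0.906100))/(1+1418/36955) = 4291/5000 ≈ 0.858200
step 5 [5y] bond c/1=11/400: DF=(47029/50000 − 11/400·(0.982900+0.948300+0.906100+0.858200))/(1+11/400) = 1633/2000 ≈ 0.816500

1 1 9829/10000
2 2 9483/10000
3 3 9061/10000
4 4 4291/5000
5 5 1633/2000
DF(5y) is solved at step 5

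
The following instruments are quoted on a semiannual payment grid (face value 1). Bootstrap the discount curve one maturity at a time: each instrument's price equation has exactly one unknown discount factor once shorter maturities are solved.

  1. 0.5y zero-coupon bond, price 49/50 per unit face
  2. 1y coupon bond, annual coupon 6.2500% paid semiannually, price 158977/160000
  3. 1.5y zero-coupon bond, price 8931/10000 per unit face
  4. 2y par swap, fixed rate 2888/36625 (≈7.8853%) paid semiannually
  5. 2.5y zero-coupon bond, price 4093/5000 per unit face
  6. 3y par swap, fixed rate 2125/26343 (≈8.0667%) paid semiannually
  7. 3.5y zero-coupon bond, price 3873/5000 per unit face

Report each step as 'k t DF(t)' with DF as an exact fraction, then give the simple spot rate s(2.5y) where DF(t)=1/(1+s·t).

1 1/2 49/50
2 1 4669/5000
3 3/2 8931/10000
4 2 2139/2500
5 5/2 4093/5000
6 3 63/80
7 7/2 3873/5000
s(2.5y) = (1/(4093/5000) − 1)/(5/2) = 1814/20465 ≈ 8.8639%

step 1 [0.5y] zero: DF = P = 49/50 ≈ 0.980000
step 2 [1y] bond c/2=1/32: DF=(158977/160000 − 1/32·(0.980000))/(1+1/32) = 4669/5000 ≈ 0.933800
step 3 [1.5y] zero: DF = P = 8931/10000 ≈ 0.893100
step 4 [2y] swap r/2=1444/36625: DF=(1 − 1444/36625·(0.980000+0.933800+0.893100))/(1+1444/36625) = 2139/2500 ≈ 0.855600
step 5 [2.5y] zero: DF = P = 4093/5000 ≈ 0.818600
step 6 [3y] swap r/2=2125/52686: DF=(1 − 2125/52686·(0.980000+0.933800+0.893100+0.855600+0.818600))/(1+2125/52686) = 63/80 ≈ 0.787500
step 7 [3.5y] zero: DF = P = 3873/5000 ≈ 0.774600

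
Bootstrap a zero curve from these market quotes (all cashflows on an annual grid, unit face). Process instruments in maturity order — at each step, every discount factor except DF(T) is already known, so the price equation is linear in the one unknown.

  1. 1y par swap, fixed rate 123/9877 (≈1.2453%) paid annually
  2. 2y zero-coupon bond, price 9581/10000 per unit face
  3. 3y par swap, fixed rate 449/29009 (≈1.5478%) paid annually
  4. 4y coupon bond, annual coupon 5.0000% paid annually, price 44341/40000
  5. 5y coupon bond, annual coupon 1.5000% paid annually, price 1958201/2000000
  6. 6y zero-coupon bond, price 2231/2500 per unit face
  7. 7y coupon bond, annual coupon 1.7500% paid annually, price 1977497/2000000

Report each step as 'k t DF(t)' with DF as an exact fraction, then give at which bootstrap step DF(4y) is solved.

step 1 [1y] swap r/1=123/9877: DF=(1 − 123/9877·(0))/(1+123/9877) = 9877/10000 ≈ 0.987700
step 2 [2y] zero: DF = P = 9581/10000 ≈ 0.958100
step 3 [3y] swap r/1=449/29009: DF=(1 − 449/29009·(0.987700+0.958100))/(1+449/29009) = 9551/10000 ≈ 0.955100
step 4 [4y] bond c/1=1/20: DF=(44341/40000 − 1/20·(0.987700+0.958100+0.955100))/(1+1/20) = 1147/1250 ≈ 0.917600
step 5 [5y] bond c/1=3/200: DF=(1958201/2000000 − 3/200·(0.987700+0.958100+0.955100+0.917600))/(1+3/200) = 4541/5000 ≈ 0.908200
step 6 [6y] zero: DF = P = 2231/2500 ≈ 0.892400
step 7 [7y] bond c/1=7/400: DF=(1977497/2000000 − 7/400·(0.987700+0.958100+0.955100+0.917600+0.908200+0.892400))/(1+7/400) = 8751/10000 ≈ 0.875100

1 1 9877/10000
2 2 9581/10000
3 3 9551/10000
4 4 1147/1250
5 5 4541/5000
6 6 2231/2500
7 7 8751/10000
DF(4y) is solved at step 4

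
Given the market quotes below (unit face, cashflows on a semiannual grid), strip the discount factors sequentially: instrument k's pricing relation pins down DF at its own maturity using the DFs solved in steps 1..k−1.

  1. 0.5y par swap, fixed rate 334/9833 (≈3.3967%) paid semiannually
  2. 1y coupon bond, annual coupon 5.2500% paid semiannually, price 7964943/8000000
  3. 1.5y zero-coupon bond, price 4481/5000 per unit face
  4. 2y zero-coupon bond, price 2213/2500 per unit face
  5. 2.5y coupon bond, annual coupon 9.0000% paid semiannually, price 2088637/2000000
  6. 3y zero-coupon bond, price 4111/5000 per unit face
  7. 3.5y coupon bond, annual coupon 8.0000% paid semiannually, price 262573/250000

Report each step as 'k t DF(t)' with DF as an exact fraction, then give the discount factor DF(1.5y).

step 1 [0.5y] swap r/2=167/9833: DF=(1 − 167/9833·(0))/(1+167/9833) = 9833/10000 ≈ 0.983300
step 2 [1y] bond c/2=21/800: DF=(7964943/8000000 − 21/800·(0.983300))/(1+21/800) = 189/200 ≈ 0.945000
step 3 [1.5y] zero: DF = P = 4481/5000 ≈ 0.896200
step 4 [2y] zero: DF = P = 2213/2500 ≈ 0.885200
step 5 [2.5y] bond c/2=9/200: DF=(2088637/2000000 − 9/200·(0.983300+0.945000+0.896200+0.885200))/(1+9/200) = 2099/2500 ≈ 0.839600
step 6 [3y] zero: DF = P = 4111/5000 ≈ 0.822200
step 7 [3.5y] bond c/2=1/25: DF=(262573/250000 − 1/25·(0.983300+0.945000+0.896200+0.885200+0.839600+0.822200))/(1+1/25) = 8033/10000 ≈ 0.803300

1 1/2 9833/10000
2 1 189/200
3 3/2 4481/5000
4 2 2213/2500
5 5/2 2099/2500
6 3 4111/5000
7 7/2 8033/10000
DF(1.5y) = 4481/5000 ≈ 0.896200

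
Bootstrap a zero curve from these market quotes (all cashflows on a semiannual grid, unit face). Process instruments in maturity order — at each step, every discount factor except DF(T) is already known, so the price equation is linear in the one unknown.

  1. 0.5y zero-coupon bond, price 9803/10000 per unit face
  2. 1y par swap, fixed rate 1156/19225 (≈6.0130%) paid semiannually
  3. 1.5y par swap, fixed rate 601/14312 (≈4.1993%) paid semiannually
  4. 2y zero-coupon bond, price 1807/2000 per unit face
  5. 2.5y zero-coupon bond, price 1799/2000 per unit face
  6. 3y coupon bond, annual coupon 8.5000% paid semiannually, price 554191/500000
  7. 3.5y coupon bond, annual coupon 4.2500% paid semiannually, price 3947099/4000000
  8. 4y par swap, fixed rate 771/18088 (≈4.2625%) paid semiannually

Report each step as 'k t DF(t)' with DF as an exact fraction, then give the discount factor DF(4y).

1 1/2 9803/10000
2 1 4711/5000
3 3/2 9399/10000
4 2 1807/2000
5 5/2 1799/2000
6 3 873/1000
7 7/2 851/1000
8 4 4229/5000
DF(4y) = 4229/5000 ≈ 0.845800

step 1 [0.5y] zero: DF = P = 9803/10000 ≈ 0.980300
step 2 [1y] swap r/2=578/19225: DF=(1 − 578/19225·(0.980300))/(1+578/19225) = 4711/5000 ≈ 0.942200
step 3 [1.5y] swap r/2=601/28624: DF=(1 − 601/28624·(0.980300+0.942200))/(1+601/28624) = 9399/10000 ≈ 0.939900
step 4 [2y] zero: DF = P = 1807/2000 ≈ 0.903500
step 5 [2.5y] zero: DF = P = 1799/2000 ≈ 0.899500
step 6 [3y] bond c/2=17/400: DF=(554191/500000 − 17/400·(0.980300+0.942200+0.939900+0.903500+0.899500))/(1+17/400) = 873/1000 ≈ 0.873000
step 7 [3.5y] bond c/2=17/800: DF=(3947099/4000000 − 17/800·(0.980300+0.942200+0.939900+0.903500+0.899500+0.873000))/(1+17/800) = 851/1000 ≈ 0.851000
step 8 [4y] swap r/2=771/36176: DF=(1 − 771/36176·(0.980300+0.942200+0.939900+0.903500+0.899500+0.873000+0.851000))/(1+771/36176) = 4229/5000 ≈ 0.845800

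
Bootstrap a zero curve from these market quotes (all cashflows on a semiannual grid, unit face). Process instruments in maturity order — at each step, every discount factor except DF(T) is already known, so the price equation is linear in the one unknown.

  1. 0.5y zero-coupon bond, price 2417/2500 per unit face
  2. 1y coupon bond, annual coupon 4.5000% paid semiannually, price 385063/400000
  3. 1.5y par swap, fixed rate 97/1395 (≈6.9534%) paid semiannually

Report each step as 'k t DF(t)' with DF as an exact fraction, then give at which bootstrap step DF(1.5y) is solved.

step 1 [0.5y] zero: DF = P = 2417/2500 ≈ 0.966800
step 2 [1y] bond c/2=9/400: DF=(385063/400000 − 9/400·(0.966800))/(1+9/400) = 4601/5000 ≈ 0.920200
step 3 [1.5y] swap r/2=97/2790: DF=(1 − 97/2790·(0.966800+0.920200))/(1+97/2790) = 903/1000 ≈ 0.903000

1 1/2 2417/2500
2 1 4601/5000
3 3/2 903/1000
DF(1.5y) is solved at step 3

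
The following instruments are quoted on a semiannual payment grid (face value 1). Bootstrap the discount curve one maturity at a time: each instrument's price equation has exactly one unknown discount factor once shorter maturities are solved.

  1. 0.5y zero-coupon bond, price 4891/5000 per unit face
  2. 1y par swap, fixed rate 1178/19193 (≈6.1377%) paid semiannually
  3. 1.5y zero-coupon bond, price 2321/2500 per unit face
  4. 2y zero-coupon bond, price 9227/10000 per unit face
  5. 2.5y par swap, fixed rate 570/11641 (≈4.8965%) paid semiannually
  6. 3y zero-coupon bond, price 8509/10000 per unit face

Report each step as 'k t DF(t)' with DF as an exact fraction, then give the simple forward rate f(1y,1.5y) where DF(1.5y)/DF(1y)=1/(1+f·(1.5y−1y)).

step 1 [0.5y] zero: DF = P = 4891/5000 ≈ 0.978200
step 2 [1y] swap r/2=589/19193: DF=(1 − 589/19193·(0.978200))/(1+589/19193) = 9411/10000 ≈ 0.941100
step 3 [1.5y] zero: DF = P = 2321/2500 ≈ 0.928400
step 4 [2y] zero: DF = P = 9227/10000 ≈ 0.922700
step 5 [2.5y] swap r/2=285/11641: DF=(1 − 285/11641·(0.978200+0.941100+0.928400+0.922700))/(1+285/11641) = 443/500 ≈ 0.886000
step 6 [3y] zero: DF = P = 8509/10000 ≈ 0.850900

1 1/2 4891/5000
2 1 9411/10000
3 3/2 2321/2500
4 2 9227/10000
5 5/2 443/500
6 3 8509/10000
f(1y,1.5y) = ((9411/10000)/(2321/2500) − 1)/(1/2) = 127/4642 ≈ 2.7359%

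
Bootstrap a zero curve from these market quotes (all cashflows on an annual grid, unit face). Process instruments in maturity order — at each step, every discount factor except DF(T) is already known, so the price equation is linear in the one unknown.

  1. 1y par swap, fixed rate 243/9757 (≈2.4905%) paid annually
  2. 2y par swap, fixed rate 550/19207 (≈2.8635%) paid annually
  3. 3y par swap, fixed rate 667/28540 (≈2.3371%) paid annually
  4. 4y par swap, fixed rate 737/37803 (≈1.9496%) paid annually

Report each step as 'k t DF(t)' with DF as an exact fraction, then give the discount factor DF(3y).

1 1 9757/10000
2 2 189/200
3 3 9333/10000
4 4 9263/10000
DF(3y) = 9333/10000 ≈ 0.933300

step 1 [1y] swap r/1=243/9757: DF=(1 − 243/9757·(0))/(1+243/9757) = 9757/10000 ≈ 0.975700
step 2 [2y] swap r/1=550/19207: DF=(1 − 550/19207·(0.975700))/(1+550/19207) = 189/200 ≈ 0.945000
step 3 [3y] swap r/1=667/28540: DF=(1 − 667/28540·(0.975700+0.945000))/(1+667/28540) = 9333/10000 ≈ 0.933300
step 4 [4y] swap r/1=737/37803: DF=(1 − 737/37803·(0.975700+0.945000+0.933300))/(1+737/37803) = 9263/10000 ≈ 0.926300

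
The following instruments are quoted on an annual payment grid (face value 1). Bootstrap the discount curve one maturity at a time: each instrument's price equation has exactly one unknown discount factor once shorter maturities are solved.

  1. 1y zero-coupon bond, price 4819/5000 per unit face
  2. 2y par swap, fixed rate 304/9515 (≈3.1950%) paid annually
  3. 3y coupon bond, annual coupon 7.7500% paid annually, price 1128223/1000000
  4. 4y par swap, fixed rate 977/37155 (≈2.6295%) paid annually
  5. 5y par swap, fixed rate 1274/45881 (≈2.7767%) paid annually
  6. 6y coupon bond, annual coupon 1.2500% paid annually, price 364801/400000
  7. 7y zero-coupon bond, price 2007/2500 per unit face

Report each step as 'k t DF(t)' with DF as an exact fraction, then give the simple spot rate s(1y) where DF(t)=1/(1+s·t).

1 1 4819/5000
2 2 587/625
3 3 4551/5000
4 4 9023/10000
5 5 4363/5000
6 6 8441/10000
7 7 2007/2500
s(1y) = (1/(4819/5000) − 1)/(1) = 181/4819 ≈ 3.7560%

step 1 [1y] zero: DF = P = 4819/5000 ≈ 0.963800
step 2 [2y] swap r/1=304/9515: DF=(1 − 304/9515·(0.963800))/(1+304/9515) = 587/625 ≈ 0.939200
step 3 [3y] bond c/1=31/400: DF=(1128223/1000000 − 31/400·(0.963800+0.939200))/(1+31/400) = 4551/5000 ≈ 0.910200
step 4 [4y] swap r/1=977/37155: DF=(1 − 977/37155·(0.963800+0.939200+0.910200))/(1+977/37155) = 9023/10000 ≈ 0.902300
step 5 [5y] swap r/1=1274/45881: DF=(1 − 1274/45881·(0.963800+0.939200+0.910200+0.902300))/(1+1274/45881) = 4363/5000 ≈ 0.872600
step 6 [6y] bond c/1=1/80: DF=(364801/400000 − 1/80·(0.963800+0.939200+0.910200+0.902300+0.872600))/(1+1/80) = 8441/10000 ≈ 0.844100
step 7 [7y] zero: DF = P = 2007/2500 ≈ 0.802800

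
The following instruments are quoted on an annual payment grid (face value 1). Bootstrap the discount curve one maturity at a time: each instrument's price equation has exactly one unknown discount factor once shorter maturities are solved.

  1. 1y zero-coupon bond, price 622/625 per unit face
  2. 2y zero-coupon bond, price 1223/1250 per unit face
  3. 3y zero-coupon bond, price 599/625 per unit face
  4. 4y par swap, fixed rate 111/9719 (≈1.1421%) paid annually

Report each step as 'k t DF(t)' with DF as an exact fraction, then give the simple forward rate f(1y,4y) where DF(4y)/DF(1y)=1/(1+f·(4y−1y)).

1 1 622/625
2 2 1223/1250
3 3 599/625
4 4 2389/2500
f(1y,4y) = ((622/625)/(2389/2500) − 1)/(3) = 33/2389 ≈ 1.3813%

step 1 [1y] zero: DF = P = 622/625 ≈ 0.995200
step 2 [2y] zero: DF = P = 1223/1250 ≈ 0.978400
step 3 [3y] zero: DF = P = 599/625 ≈ 0.958400
step 4 [4y] swap r/1=111/9719: DF=(1 − 111/9719·(0.995200+0.978400+0.958400))/(1+111/9719) = 2389/2500 ≈ 0.955600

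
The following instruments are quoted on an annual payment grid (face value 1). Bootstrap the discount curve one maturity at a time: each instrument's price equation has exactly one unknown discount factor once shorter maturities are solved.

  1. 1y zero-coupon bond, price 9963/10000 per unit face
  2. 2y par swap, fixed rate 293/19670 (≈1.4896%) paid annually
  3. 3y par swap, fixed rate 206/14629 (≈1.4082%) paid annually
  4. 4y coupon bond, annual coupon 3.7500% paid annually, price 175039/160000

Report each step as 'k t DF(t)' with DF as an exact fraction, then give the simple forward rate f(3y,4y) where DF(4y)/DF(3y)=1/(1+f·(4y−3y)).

1 1 9963/10000
2 2 9707/10000
3 3 2397/2500
4 4 9487/10000
f(3y,4y) = ((2397/2500)/(9487/10000) − 1)/(1) = 101/9487 ≈ 1.0646%

step 1 [1y] zero: DF = P = 9963/10000 ≈ 0.996300
step 2 [2y] swap r/1=293/19670: DF=(1 − 293/19670·(0.996300))/(1+293/19670) = 9707/10000 ≈ 0.970700
step 3 [3y] swap r/1=206/14629: DF=(1 − 206/14629·(0.996300+0.970700))/(1+206/14629) = 2397/2500 ≈ 0.958800
step 4 [4y] bond c/1=3/80: DF=(175039/160000 − 3/80·(0.996300+0.970700+0.958800))/(1+3/80) = 9487/10000 ≈ 0.948700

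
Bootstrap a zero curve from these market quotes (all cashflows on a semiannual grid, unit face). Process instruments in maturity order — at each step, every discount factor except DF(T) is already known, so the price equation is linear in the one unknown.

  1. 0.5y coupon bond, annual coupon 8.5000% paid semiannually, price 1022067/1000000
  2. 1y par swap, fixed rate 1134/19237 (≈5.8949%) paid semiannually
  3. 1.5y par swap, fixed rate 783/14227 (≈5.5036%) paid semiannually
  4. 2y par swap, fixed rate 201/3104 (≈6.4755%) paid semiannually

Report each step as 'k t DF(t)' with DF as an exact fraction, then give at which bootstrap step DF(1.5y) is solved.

step 1 [0.5y] bond c/2=17/400: DF=(1022067/1000000 − 17/400·(0))/(1+17/400) = 2451/2500 ≈ 0.980400
step 2 [1y] swap r/2=567/19237: DF=(1 − 567/19237·(0.980400))/(1+567/19237) = 9433/10000 ≈ 0.943300
step 3 [1.5y] swap r/2=783/28454: DF=(1 − 783/28454·(0.980400+0.943300))/(1+783/28454) = 9217/10000 ≈ 0.921700
step 4 [2y] swap r/2=201/6208: DF=(1 − 201/6208·(0.980400+0.943300+0.921700))/(1+201/6208) = 4397/5000 ≈ 0.879400

1 1/2 2451/2500
2 1 9433/10000
3 3/2 9217/10000
4 2 4397/5000
DF(1.5y) is solved at step 3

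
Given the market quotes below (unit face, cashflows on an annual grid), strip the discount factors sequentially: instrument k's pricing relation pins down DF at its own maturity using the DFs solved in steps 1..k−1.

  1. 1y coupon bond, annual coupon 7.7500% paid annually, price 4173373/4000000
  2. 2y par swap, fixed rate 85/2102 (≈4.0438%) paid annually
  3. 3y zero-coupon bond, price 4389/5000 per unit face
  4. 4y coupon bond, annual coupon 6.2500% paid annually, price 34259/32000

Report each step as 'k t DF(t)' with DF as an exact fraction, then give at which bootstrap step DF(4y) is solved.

1 1 9683/10000
2 2 1847/2000
3 3 4389/5000
4 4 8447/10000
DF(4y) is solved at step 4

step 1 [1y] bond c/1=31/400: DF=(4173373/4000000 − 31/400·(0))/(1+31/400) = 9683/10000 ≈ 0.968300
step 2 [2y] swap r/1=85/2102: DF=(1 − 85/2102·(0.968300))/(1+85/2102) = 1847/2000 ≈ 0.923500
step 3 [3y] zero: DF = P = 4389/5000 ≈ 0.877800
step 4 [4y] bond c/1=1/16: DF=(34259/32000 − 1/16·(0.968300+0.923500+0.877800))/(1+1/16) = 8447/10000 ≈ 0.844700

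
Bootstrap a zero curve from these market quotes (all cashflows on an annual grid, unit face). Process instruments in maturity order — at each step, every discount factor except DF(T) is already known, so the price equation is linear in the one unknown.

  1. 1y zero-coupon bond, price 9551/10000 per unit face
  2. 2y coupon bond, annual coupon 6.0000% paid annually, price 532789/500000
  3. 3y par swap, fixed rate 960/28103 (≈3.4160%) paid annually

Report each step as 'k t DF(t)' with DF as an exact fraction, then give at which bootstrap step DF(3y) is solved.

step 1 [1y] zero: DF = P = 9551/10000 ≈ 0.955100
step 2 [2y] bond c/1=3/50: DF=(532789/500000 − 3/50·(0.955100))/(1+3/50) = 1189/1250 ≈ 0.951200
step 3 [3y] swap r/1=960/28103: DF=(1 − 960/28103·(0.955100+0.951200))/(1+960/28103) = 113/125 ≈ 0.904000

1 1 9551/10000
2 2 1189/1250
3 3 113/125
DF(3y) is solved at step 3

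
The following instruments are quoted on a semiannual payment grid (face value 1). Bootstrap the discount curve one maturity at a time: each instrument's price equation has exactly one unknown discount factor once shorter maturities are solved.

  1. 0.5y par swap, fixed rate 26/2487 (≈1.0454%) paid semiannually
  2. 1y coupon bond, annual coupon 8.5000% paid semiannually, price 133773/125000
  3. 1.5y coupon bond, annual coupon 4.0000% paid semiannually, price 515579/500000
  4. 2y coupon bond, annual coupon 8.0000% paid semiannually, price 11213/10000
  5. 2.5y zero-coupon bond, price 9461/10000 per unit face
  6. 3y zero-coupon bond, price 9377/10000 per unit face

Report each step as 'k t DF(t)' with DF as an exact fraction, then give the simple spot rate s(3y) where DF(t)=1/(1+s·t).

1 1/2 2487/2500
2 1 493/500
3 3/2 9721/10000
4 2 4823/5000
5 5/2 9461/10000
6 3 9377/10000
s(3y) = (1/(9377/10000) − 1)/(3) = 623/28131 ≈ 2.2146%

step 1 [0.5y] swap r/2=13/2487: DF=(1 − 13/2487·(0))/(1+13/2487) = 2487/2500 ≈ 0.994800
step 2 [1y] bond c/2=17/400: DF=(133773/125000 − 17/400·(0.994800))/(1+17/400) = 493/500 ≈ 0.986000
step 3 [1.5y] bond c/2=1/50: DF=(515579/500000 − 1/50·(0.994800+0.986000))/(1+1/50) = 9721/10000 ≈ 0.972100
step 4 [2y] bond c/2=1/25: DF=(11213/10000 − 1/25·(0.994800+0.986000+0.972100))/(1+1/25) = 4823/5000 ≈ 0.964600
step 5 [2.5y] zero: DF = P = 9461/10000 ≈ 0.946100
step 6 [3y] zero: DF = P = 9377/10000 ≈ 0.937700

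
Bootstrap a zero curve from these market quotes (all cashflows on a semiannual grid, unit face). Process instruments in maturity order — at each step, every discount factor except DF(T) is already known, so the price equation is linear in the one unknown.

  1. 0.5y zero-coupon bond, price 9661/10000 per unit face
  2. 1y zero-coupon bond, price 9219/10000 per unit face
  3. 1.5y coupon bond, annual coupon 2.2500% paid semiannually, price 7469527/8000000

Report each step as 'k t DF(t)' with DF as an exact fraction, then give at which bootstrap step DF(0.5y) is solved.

1 1/2 9661/10000
2 1 9219/10000
3 3/2 9023/10000
DF(0.5y) is solved at step 1

step 1 [0.5y] zero: DF = P = 9661/10000 ≈ 0.966100
step 2 [1y] zero: DF = P = 9219/10000 ≈ 0.921900
step 3 [1.5y] bond c/2=9/800: DF=(7469527/8000000 − 9/800·(0.966100+0.921900))/(1+9/800) = 9023/10000 ≈ 0.902300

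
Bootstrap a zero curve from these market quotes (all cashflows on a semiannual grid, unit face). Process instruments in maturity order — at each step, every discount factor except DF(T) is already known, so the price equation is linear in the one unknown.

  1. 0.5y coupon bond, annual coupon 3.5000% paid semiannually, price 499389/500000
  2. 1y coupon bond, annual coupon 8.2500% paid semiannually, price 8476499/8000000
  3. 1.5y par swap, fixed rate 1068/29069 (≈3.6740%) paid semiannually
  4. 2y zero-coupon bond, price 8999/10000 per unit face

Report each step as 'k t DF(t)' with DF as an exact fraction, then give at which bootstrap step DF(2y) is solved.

1 1/2 1227/1250
2 1 9787/10000
3 3/2 4733/5000
4 2 8999/10000
DF(2y) is solved at step 4

step 1 [0.5y] bond c/2=7/400: DF=(499389/500000 − 7/400·(0))/(1+7/400) = 1227/1250 ≈ 0.981600
step 2 [1y] bond c/2=33/800: DF=(8476499/8000000 − 33/800·(0.981600))/(1+33/800) = 9787/10000 ≈ 0.978700
step 3 [1.5y] swap r/2=534/29069: DF=(1 − 534/29069·(0.981600+0.978700))/(1+534/29069) = 4733/5000 ≈ 0.946600
step 4 [2y] zero: DF = P = 8999/10000 ≈ 0.899900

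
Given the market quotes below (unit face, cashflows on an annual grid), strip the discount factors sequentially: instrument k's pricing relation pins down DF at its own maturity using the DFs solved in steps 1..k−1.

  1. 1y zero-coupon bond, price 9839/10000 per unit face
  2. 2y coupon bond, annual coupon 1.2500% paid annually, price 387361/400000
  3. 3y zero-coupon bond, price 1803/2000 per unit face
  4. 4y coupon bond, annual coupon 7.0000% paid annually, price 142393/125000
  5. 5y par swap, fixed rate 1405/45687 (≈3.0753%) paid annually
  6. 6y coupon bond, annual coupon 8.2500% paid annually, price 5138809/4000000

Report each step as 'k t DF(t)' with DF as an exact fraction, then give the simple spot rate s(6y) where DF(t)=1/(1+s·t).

step 1 [1y] zero: DF = P = 9839/10000 ≈ 0.983900
step 2 [2y] bond c/1=1/80: DF=(387361/400000 − 1/80·(0.983900))/(1+1/80) = 9443/10000 ≈ 0.944300
step 3 [3y] zero: DF = P = 1803/2000 ≈ 0.901500
step 4 [4y] bond c/1=7/100: DF=(142393/125000 − 7/100·(0.983900+0.944300+0.901500))/(1+7/100) = 1759/2000 ≈ 0.879500
step 5 [5y] swap r/1=1405/45687: DF=(1 − 1405/45687·(0.983900+0.944300+0.901500+0.879500))/(1+1405/45687) = 1719/2000 ≈ 0.859500
step 6 [6y] bond c/1=33/400: DF=(5138809/4000000 − 33/400·(0.983900+0.944300+0.901500+0.879500+0.859500))/(1+33/400) = 4193/5000 ≈ 0.838600

1 1 9839/10000
2 2 9443/10000
3 3 1803/2000
4 4 1759/2000
5 5 1719/2000
6 6 4193/5000
s(6y) = (1/(4193/5000) − 1)/(6) = 269/8386 ≈ 3.2077%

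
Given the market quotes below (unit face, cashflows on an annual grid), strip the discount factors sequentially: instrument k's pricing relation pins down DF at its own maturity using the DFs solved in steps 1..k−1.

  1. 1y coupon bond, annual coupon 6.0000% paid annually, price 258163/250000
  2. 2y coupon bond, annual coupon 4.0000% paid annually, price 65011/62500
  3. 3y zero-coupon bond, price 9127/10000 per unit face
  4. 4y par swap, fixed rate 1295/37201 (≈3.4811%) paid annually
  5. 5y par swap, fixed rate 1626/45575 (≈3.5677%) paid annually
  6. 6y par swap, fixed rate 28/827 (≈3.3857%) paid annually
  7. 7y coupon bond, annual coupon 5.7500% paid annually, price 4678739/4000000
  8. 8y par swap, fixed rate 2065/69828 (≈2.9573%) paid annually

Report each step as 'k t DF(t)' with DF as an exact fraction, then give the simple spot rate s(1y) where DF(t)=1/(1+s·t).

step 1 [1y] bond c/1=3/50: DF=(258163/250000 − 3/50·(0))/(1+3/50) = 4871/5000 ≈ 0.974200
step 2 [2y] bond c/1=1/25: DF=(65011/62500 − 1/25·(0.974200))/(1+1/25) = 9627/10000 ≈ 0.962700
step 3 [3y] zero: DF = P = 9127/10000 ≈ 0.912700
step 4 [4y] swap r/1=1295/37201: DF=(1 − 1295/37201·(0.974200+0.962700+0.912700))/(1+1295/37201) = 1741/2000 ≈ 0.870500
step 5 [5y] swap r/1=1626/45575: DF=(1 − 1626/45575·(0.974200+0.962700+0.912700+0.870500))/(1+1626/45575) = 4187/5000 ≈ 0.837400
step 6 [6y] swap r/1=28/827: DF=(1 − 28/827·(0.974200+0.962700+0.912700+0.870500+0.837400))/(1+28/827) = 409/500 ≈ 0.818000
step 7 [7y] bond c/1=23/400: DF=(4678739/4000000 − 23/400·(0.974200+0.962700+0.912700+0.870500+0.837400+0.818000))/(1+23/400) = 4069/5000 ≈ 0.813800
step 8 [8y] swap r/1=2065/69828: DF=(1 − 2065/69828·(0.974200+0.962700+0.912700+0.870500+0.837400+0.818000+0.813800))/(1+2065/69828) = 1587/2000 ≈ 0.793500

1 1 4871/5000
2 2 9627/10000
3 3 9127/10000
4 4 1741/2000
5 5 4187/5000
6 6 409/500
7 7 4069/5000
8 8 1587/2000
s(1y) = (1/(4871/5000) − 1)/(1) = 129/4871 ≈ 2.6483%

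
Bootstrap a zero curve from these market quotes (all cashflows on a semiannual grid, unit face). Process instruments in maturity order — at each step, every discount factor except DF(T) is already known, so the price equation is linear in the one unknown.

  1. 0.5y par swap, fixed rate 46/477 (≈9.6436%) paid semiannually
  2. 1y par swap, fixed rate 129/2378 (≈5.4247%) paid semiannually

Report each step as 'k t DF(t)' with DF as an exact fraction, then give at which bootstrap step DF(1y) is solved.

1 1/2 477/500
2 1 2371/2500
DF(1y) is solved at step 2

step 1 [0.5y] swap r/2=23/477: DF=(1 − 23/477·(0))/(1+23/477) = 477/500 ≈ 0.954000
step 2 [1y] swap r/2=129/4756: DF=(1 − 129/4756·(0.954000))/(1+129/4756) = 2371/2500 ≈ 0.948400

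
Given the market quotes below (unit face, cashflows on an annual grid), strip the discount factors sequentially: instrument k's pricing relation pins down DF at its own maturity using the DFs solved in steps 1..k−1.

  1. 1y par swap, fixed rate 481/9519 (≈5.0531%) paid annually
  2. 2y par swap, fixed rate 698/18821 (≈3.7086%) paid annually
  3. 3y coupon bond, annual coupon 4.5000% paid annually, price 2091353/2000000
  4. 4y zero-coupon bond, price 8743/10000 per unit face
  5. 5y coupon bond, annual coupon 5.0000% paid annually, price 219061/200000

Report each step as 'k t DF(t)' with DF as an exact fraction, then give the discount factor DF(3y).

step 1 [1y] swap r/1=481/9519: DF=(1 − 481/9519·(0))/(1+481/9519) = 9519/10000 ≈ 0.951900
step 2 [2y] swap r/1=698/18821: DF=(1 − 698/18821·(0.951900))/(1+698/18821) = 4651/5000 ≈ 0.930200
step 3 [3y] bond c/1=9/200: DF=(2091353/2000000 − 9/200·(0.951900+0.930200))/(1+9/200) = 2299/2500 ≈ 0.919600
step 4 [4y] zero: DF = P = 8743/10000 ≈ 0.874300
step 5 [5y] bond c/1=1/20: DF=(219061/200000 − 1/20·(0.951900+0.930200+0.919600+0.874300))/(1+1/20) = 8681/10000 ≈ 0.868100

1 1 9519/10000
2 2 4651/5000
3 3 2299/2500
4 4 8743/10000
5 5 8681/10000
DF(3y) = 2299/2500 ≈ 0.919600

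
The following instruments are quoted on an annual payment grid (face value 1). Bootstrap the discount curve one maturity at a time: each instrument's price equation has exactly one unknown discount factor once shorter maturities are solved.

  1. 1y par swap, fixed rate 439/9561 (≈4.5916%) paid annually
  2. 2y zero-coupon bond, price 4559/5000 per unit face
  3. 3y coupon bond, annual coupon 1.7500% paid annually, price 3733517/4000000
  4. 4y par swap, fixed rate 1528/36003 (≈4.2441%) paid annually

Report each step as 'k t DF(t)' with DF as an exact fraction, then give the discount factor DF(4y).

1 1 9561/10000
2 2 4559/5000
3 3 2213/2500
4 4 1059/1250
DF(4y) = 1059/1250 ≈ 0.847200

step 1 [1y] swap r/1=439/9561: DF=(1 − 439/9561·(0))/(1+439/9561) = 9561/10000 ≈ 0.956100
step 2 [2y] zero: DF = P = 4559/5000 ≈ 0.911800
step 3 [3y] bond c/1=7/400: DF=(3733517/4000000 − 7/400·(0.956100+0.911800))/(1+7/400) = 2213/2500 ≈ 0.885200
step 4 [4y] swap r/1=1528/36003: DF=(1 − 1528/36003·(0.956100+0.911800+0.885200))/(1+1528/36003) = 1059/1250 ≈ 0.847200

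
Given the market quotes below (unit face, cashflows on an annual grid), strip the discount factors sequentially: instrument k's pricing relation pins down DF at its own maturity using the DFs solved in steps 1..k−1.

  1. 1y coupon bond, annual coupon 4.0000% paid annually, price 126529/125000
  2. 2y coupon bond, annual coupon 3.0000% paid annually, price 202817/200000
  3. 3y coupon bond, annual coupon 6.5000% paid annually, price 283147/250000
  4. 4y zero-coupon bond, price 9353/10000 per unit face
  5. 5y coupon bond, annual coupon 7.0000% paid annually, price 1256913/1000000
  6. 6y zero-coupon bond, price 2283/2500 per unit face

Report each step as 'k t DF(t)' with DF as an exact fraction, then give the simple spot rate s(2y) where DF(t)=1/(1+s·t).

step 1 [1y] bond c/1=1/25: DF=(126529/125000 − 1/25·(0))/(1+1/25) = 9733/10000 ≈ 0.973300
step 2 [2y] bond c/1=3/100: DF=(202817/200000 − 3/100·(0.973300))/(1+3/100) = 4781/5000 ≈ 0.956200
step 3 [3y] bond c/1=13/200: DF=(283147/250000 − 13/200·(0.973300+0.956200))/(1+13/200) = 9457/10000 ≈ 0.945700
step 4 [4y] zero: DF = P = 9353/10000 ≈ 0.935300
step 5 [5y] bond c/1=7/100: DF=(1256913/1000000 − 7/100·(0.973300+0.956200+0.945700+0.935300))/(1+7/100) = 4627/5000 ≈ 0.925400
step 6 [6y] zero: DF = P = 2283/2500 ≈ 0.913200

1 1 9733/10000
2 2 4781/5000
3 3 9457/10000
4 4 9353/10000
5 5 4627/5000
6 6 2283/2500
s(2y) = (1/(4781/5000) − 1)/(2) = 219/9562 ≈ 2.2903%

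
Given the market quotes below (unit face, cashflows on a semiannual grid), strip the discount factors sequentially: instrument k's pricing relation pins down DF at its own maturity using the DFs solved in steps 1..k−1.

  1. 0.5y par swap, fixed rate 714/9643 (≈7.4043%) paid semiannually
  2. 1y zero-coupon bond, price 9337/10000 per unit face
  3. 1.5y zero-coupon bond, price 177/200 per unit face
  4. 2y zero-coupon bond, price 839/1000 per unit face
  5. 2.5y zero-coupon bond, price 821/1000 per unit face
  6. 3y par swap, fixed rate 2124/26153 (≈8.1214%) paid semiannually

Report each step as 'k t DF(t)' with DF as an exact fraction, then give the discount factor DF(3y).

1 1/2 9643/10000
2 1 9337/10000
3 3/2 177/200
4 2 839/1000
5 5/2 821/1000
6 3 1969/2500
DF(3y) = 1969/2500 ≈ 0.787600

step 1 [0.5y] swap r/2=357/9643: DF=(1 − 357/9643·(0))/(1+357/9643) = 9643/10000 ≈ 0.964300
step 2 [1y] zero: DF = P = 9337/10000 ≈ 0.933700
step 3 [1.5y] zero: DF = P = 177/200 ≈ 0.885000
step 4 [2y] zero: DF = P = 839/1000 ≈ 0.839000
step 5 [2.5y] zero: DF = P = 821/1000 ≈ 0.821000
step 6 [3y] swap r/2=1062/26153: DF=(1 − 1062/26153·(0.964300+0.933700+0.885000+0.839000+0.821000))/(1+1062/26153) = 1969/2500 ≈ 0.787600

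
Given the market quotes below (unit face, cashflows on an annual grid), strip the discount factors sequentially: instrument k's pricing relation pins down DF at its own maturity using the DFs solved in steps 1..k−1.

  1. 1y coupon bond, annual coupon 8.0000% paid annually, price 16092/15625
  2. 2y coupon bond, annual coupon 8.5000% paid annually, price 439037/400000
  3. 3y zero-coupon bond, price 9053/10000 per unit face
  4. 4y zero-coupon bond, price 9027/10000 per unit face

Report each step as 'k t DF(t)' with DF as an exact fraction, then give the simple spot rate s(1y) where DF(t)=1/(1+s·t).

step 1 [1y] bond c/1=2/25: DF=(16092/15625 − 2/25·(0))/(1+2/25) = 596/625 ≈ 0.953600
step 2 [2y] bond c/1=17/200: DF=(439037/400000 − 17/200·(0.953600))/(1+17/200) = 9369/10000 ≈ 0.936900
step 3 [3y] zero: DF = P = 9053/10000 ≈ 0.905300
step 4 [4y] zero: DF = P = 9027/10000 ≈ 0.902700

1 1 596/625
2 2 9369/10000
3 3 9053/10000
4 4 9027/10000
s(1y) = (1/(596/625) − 1)/(1) = 29/596 ≈ 4.8658%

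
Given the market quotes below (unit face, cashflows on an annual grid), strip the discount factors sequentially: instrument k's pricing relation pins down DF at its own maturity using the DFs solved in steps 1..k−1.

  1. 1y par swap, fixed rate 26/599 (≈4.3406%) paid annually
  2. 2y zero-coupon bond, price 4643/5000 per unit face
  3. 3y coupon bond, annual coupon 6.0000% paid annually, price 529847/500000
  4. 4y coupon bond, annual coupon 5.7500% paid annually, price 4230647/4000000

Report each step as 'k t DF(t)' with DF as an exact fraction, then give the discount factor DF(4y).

step 1 [1y] swap r/1=26/599: DF=(1 − 26/599·(0))/(1+26/599) = 599/625 ≈ 0.958400
step 2 [2y] zero: DF = P = 4643/5000 ≈ 0.928600
step 3 [3y] bond c/1=3/50: DF=(529847/500000 − 3/50·(0.958400+0.928600))/(1+3/50) = 8929/10000 ≈ 0.892900
step 4 [4y] bond c/1=23/400: DF=(4230647/4000000 − 23/400·(0.958400+0.928600+0.892900))/(1+23/400) = 849/1000 ≈ 0.849000

1 1 599/625
2 2 4643/5000
3 3 8929/10000
4 4 849/1000
DF(4y) = 849/1000 ≈ 0.849000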